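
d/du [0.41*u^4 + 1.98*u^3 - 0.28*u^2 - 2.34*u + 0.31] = 1.64*u^3 + 5.94*u^2 - 0.56*u - 2.34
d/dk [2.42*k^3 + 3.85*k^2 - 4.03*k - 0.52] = 7.26*k^2 + 7.7*k - 4.03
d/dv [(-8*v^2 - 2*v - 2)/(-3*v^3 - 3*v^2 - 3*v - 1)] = 4*(-6*v^4 - 3*v^3 + v - 1)/(9*v^6 + 18*v^5 + 27*v^4 + 24*v^3 + 15*v^2 + 6*v + 1)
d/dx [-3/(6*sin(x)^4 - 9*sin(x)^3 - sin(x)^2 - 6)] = 3*(24*sin(x)^2 - 27*sin(x) - 2)*sin(x)*cos(x)/(-6*sin(x)^4 + 9*sin(x)^3 + sin(x)^2 + 6)^2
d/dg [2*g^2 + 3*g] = 4*g + 3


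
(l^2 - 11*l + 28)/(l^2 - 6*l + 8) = (l - 7)/(l - 2)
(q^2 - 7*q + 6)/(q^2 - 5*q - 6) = (q - 1)/(q + 1)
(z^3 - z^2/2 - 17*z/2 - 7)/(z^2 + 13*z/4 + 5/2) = 2*(2*z^2 - 5*z - 7)/(4*z + 5)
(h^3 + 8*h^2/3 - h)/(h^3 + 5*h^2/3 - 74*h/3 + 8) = h*(h + 3)/(h^2 + 2*h - 24)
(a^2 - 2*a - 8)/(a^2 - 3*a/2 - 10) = 2*(a + 2)/(2*a + 5)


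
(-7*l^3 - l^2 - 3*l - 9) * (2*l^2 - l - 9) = -14*l^5 + 5*l^4 + 58*l^3 - 6*l^2 + 36*l + 81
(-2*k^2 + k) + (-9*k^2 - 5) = -11*k^2 + k - 5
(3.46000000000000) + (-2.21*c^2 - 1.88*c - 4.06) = -2.21*c^2 - 1.88*c - 0.6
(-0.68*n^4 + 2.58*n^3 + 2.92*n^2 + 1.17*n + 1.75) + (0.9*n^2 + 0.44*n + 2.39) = -0.68*n^4 + 2.58*n^3 + 3.82*n^2 + 1.61*n + 4.14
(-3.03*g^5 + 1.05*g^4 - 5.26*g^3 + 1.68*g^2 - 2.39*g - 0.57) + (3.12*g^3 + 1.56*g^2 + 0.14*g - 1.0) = -3.03*g^5 + 1.05*g^4 - 2.14*g^3 + 3.24*g^2 - 2.25*g - 1.57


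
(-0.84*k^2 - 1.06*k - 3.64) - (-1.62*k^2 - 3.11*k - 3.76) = 0.78*k^2 + 2.05*k + 0.12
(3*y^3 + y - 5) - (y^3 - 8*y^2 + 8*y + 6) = 2*y^3 + 8*y^2 - 7*y - 11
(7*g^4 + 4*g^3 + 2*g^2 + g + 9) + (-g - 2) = 7*g^4 + 4*g^3 + 2*g^2 + 7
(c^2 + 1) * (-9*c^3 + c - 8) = -9*c^5 - 8*c^3 - 8*c^2 + c - 8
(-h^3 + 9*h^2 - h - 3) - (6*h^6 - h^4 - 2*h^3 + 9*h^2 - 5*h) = -6*h^6 + h^4 + h^3 + 4*h - 3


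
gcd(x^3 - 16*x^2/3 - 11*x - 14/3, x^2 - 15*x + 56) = x - 7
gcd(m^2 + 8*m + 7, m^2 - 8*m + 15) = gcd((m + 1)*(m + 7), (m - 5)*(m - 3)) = 1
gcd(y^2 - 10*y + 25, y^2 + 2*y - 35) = y - 5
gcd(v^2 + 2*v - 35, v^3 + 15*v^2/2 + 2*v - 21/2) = v + 7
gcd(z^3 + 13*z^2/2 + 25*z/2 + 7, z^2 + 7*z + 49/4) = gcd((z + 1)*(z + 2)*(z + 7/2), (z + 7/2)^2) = z + 7/2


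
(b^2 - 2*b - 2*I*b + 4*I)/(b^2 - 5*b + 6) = (b - 2*I)/(b - 3)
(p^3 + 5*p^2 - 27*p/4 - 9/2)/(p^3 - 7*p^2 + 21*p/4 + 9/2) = (p + 6)/(p - 6)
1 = 1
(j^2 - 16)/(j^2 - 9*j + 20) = (j + 4)/(j - 5)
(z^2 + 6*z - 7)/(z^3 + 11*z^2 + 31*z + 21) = (z - 1)/(z^2 + 4*z + 3)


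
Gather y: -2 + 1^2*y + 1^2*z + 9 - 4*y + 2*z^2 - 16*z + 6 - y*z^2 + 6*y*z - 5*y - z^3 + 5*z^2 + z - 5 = y*(-z^2 + 6*z - 8) - z^3 + 7*z^2 - 14*z + 8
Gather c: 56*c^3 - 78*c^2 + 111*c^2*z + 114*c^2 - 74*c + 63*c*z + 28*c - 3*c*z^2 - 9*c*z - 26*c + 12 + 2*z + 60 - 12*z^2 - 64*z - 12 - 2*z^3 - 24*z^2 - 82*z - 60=56*c^3 + c^2*(111*z + 36) + c*(-3*z^2 + 54*z - 72) - 2*z^3 - 36*z^2 - 144*z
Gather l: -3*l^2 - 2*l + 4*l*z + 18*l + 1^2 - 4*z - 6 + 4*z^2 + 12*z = -3*l^2 + l*(4*z + 16) + 4*z^2 + 8*z - 5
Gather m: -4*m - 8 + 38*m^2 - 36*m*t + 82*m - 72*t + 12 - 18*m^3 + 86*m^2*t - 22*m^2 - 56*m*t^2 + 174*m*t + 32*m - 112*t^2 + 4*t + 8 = -18*m^3 + m^2*(86*t + 16) + m*(-56*t^2 + 138*t + 110) - 112*t^2 - 68*t + 12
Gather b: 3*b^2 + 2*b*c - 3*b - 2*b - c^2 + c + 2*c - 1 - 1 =3*b^2 + b*(2*c - 5) - c^2 + 3*c - 2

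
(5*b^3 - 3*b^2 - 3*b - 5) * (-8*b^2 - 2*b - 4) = -40*b^5 + 14*b^4 + 10*b^3 + 58*b^2 + 22*b + 20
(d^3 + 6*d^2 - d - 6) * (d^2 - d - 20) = d^5 + 5*d^4 - 27*d^3 - 125*d^2 + 26*d + 120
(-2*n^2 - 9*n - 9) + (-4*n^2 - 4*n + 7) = -6*n^2 - 13*n - 2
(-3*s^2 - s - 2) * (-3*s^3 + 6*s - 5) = 9*s^5 + 3*s^4 - 12*s^3 + 9*s^2 - 7*s + 10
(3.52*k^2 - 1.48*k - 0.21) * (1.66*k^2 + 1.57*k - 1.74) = 5.8432*k^4 + 3.0696*k^3 - 8.797*k^2 + 2.2455*k + 0.3654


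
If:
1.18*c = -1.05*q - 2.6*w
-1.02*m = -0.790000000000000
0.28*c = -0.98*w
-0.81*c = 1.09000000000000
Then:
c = -1.35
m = 0.77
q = 0.56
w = 0.38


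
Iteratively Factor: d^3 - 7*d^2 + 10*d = (d)*(d^2 - 7*d + 10) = d*(d - 2)*(d - 5)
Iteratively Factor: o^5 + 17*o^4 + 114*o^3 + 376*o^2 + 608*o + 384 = (o + 4)*(o^4 + 13*o^3 + 62*o^2 + 128*o + 96) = (o + 2)*(o + 4)*(o^3 + 11*o^2 + 40*o + 48) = (o + 2)*(o + 4)^2*(o^2 + 7*o + 12) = (o + 2)*(o + 4)^3*(o + 3)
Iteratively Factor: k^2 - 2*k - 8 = (k + 2)*(k - 4)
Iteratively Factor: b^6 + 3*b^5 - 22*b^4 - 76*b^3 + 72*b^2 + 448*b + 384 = (b + 2)*(b^5 + b^4 - 24*b^3 - 28*b^2 + 128*b + 192) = (b - 4)*(b + 2)*(b^4 + 5*b^3 - 4*b^2 - 44*b - 48) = (b - 4)*(b + 2)*(b + 4)*(b^3 + b^2 - 8*b - 12) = (b - 4)*(b - 3)*(b + 2)*(b + 4)*(b^2 + 4*b + 4) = (b - 4)*(b - 3)*(b + 2)^2*(b + 4)*(b + 2)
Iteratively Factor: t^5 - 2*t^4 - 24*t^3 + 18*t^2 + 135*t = (t - 3)*(t^4 + t^3 - 21*t^2 - 45*t) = (t - 3)*(t + 3)*(t^3 - 2*t^2 - 15*t) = (t - 5)*(t - 3)*(t + 3)*(t^2 + 3*t) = (t - 5)*(t - 3)*(t + 3)^2*(t)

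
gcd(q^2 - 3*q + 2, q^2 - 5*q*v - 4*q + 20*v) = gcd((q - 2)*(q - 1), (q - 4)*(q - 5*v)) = 1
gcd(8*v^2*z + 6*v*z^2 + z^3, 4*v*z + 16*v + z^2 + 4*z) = 4*v + z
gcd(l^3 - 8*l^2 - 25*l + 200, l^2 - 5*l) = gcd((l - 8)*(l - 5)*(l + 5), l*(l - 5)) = l - 5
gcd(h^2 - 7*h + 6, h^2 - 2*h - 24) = h - 6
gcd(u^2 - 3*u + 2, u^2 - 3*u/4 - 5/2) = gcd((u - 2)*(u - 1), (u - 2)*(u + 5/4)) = u - 2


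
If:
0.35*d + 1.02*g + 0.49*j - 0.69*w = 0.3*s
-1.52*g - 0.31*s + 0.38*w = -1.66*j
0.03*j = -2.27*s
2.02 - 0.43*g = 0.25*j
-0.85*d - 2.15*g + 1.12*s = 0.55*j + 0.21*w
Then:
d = -10.15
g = 3.19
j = 2.59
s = -0.03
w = 1.43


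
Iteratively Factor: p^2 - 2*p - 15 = (p - 5)*(p + 3)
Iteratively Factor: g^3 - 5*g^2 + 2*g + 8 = (g - 2)*(g^2 - 3*g - 4) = (g - 4)*(g - 2)*(g + 1)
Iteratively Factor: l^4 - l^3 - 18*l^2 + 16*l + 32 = (l + 4)*(l^3 - 5*l^2 + 2*l + 8) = (l - 4)*(l + 4)*(l^2 - l - 2) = (l - 4)*(l + 1)*(l + 4)*(l - 2)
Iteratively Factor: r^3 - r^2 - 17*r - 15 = (r + 3)*(r^2 - 4*r - 5) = (r + 1)*(r + 3)*(r - 5)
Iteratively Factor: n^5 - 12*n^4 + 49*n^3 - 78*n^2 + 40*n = (n - 2)*(n^4 - 10*n^3 + 29*n^2 - 20*n) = n*(n - 2)*(n^3 - 10*n^2 + 29*n - 20) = n*(n - 2)*(n - 1)*(n^2 - 9*n + 20) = n*(n - 5)*(n - 2)*(n - 1)*(n - 4)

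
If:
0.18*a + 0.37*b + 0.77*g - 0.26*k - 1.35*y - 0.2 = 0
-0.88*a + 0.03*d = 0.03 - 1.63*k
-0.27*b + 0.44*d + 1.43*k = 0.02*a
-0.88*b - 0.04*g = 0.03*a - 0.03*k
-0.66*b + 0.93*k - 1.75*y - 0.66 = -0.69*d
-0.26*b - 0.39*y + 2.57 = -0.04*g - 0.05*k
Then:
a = -17.56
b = -0.34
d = 31.63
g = 13.21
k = -10.04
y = 6.89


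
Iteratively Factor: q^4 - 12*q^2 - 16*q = (q - 4)*(q^3 + 4*q^2 + 4*q) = (q - 4)*(q + 2)*(q^2 + 2*q) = q*(q - 4)*(q + 2)*(q + 2)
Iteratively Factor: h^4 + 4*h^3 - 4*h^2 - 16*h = (h + 2)*(h^3 + 2*h^2 - 8*h) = (h - 2)*(h + 2)*(h^2 + 4*h) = (h - 2)*(h + 2)*(h + 4)*(h)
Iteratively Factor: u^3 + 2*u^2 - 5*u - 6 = (u + 1)*(u^2 + u - 6) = (u + 1)*(u + 3)*(u - 2)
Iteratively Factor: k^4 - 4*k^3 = (k)*(k^3 - 4*k^2) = k^2*(k^2 - 4*k) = k^2*(k - 4)*(k)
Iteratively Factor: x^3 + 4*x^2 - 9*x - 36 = (x - 3)*(x^2 + 7*x + 12) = (x - 3)*(x + 3)*(x + 4)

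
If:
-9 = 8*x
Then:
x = -9/8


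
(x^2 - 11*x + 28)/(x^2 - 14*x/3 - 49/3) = 3*(x - 4)/(3*x + 7)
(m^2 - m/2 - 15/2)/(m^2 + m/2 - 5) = (m - 3)/(m - 2)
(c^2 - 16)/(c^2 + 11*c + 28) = (c - 4)/(c + 7)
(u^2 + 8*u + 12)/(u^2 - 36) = (u + 2)/(u - 6)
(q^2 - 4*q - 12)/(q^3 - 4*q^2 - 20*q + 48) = (q + 2)/(q^2 + 2*q - 8)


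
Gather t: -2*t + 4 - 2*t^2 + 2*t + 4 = 8 - 2*t^2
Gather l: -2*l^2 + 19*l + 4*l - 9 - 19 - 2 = -2*l^2 + 23*l - 30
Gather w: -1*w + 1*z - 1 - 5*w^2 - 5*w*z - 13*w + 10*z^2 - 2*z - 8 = -5*w^2 + w*(-5*z - 14) + 10*z^2 - z - 9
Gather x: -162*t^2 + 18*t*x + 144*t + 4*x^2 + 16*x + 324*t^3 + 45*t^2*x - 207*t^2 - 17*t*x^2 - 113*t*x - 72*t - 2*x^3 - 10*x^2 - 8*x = 324*t^3 - 369*t^2 + 72*t - 2*x^3 + x^2*(-17*t - 6) + x*(45*t^2 - 95*t + 8)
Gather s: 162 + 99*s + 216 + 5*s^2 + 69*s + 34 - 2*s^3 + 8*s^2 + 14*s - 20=-2*s^3 + 13*s^2 + 182*s + 392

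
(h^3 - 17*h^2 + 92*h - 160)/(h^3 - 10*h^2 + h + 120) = (h - 4)/(h + 3)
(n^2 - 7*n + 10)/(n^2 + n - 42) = (n^2 - 7*n + 10)/(n^2 + n - 42)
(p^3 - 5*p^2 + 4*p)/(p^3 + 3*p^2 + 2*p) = (p^2 - 5*p + 4)/(p^2 + 3*p + 2)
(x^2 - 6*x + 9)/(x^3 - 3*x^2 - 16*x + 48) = (x - 3)/(x^2 - 16)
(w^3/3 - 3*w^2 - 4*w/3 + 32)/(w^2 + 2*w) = (w^3 - 9*w^2 - 4*w + 96)/(3*w*(w + 2))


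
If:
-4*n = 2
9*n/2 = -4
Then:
No Solution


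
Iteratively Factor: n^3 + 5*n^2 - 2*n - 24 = (n - 2)*(n^2 + 7*n + 12) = (n - 2)*(n + 4)*(n + 3)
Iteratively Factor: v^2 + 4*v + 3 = (v + 3)*(v + 1)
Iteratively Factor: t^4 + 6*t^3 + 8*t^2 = (t + 4)*(t^3 + 2*t^2) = t*(t + 4)*(t^2 + 2*t) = t*(t + 2)*(t + 4)*(t)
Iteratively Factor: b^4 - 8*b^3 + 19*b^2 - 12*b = (b)*(b^3 - 8*b^2 + 19*b - 12) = b*(b - 4)*(b^2 - 4*b + 3) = b*(b - 4)*(b - 1)*(b - 3)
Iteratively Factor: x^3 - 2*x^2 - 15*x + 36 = (x - 3)*(x^2 + x - 12) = (x - 3)^2*(x + 4)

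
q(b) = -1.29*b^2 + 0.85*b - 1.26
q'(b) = 0.85 - 2.58*b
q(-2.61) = -12.27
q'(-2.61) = 7.58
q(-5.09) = -39.01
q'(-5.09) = 13.98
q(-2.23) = -9.57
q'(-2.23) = 6.60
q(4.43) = -22.81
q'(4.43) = -10.58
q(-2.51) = -11.52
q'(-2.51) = 7.33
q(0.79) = -1.39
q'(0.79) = -1.19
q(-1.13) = -3.87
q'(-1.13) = 3.77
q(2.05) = -4.94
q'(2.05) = -4.44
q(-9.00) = -113.40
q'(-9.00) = 24.07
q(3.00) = -10.32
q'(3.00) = -6.89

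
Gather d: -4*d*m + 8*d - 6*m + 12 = d*(8 - 4*m) - 6*m + 12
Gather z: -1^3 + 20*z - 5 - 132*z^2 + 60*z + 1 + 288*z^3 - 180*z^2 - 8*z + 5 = 288*z^3 - 312*z^2 + 72*z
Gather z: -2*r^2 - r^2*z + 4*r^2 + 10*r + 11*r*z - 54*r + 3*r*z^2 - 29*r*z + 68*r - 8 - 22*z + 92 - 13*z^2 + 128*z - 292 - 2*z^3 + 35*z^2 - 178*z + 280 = 2*r^2 + 24*r - 2*z^3 + z^2*(3*r + 22) + z*(-r^2 - 18*r - 72) + 72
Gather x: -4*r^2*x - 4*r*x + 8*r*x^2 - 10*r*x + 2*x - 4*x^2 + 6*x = x^2*(8*r - 4) + x*(-4*r^2 - 14*r + 8)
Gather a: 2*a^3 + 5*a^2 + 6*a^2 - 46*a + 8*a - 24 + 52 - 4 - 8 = 2*a^3 + 11*a^2 - 38*a + 16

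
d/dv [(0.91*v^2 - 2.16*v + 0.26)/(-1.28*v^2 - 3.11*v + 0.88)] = (-5.5949*v^2 + 2.2672*v - 1.0922)/(1.6384*v^4 + 7.9616*v^3 + 7.4193*v^2 - 5.4736*v + 0.7744)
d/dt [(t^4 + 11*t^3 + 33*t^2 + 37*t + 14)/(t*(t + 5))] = 2*(t^5 + 13*t^4 + 55*t^3 + 64*t^2 - 14*t - 35)/(t^2*(t^2 + 10*t + 25))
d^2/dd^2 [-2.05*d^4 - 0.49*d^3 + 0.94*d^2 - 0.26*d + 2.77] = -24.6*d^2 - 2.94*d + 1.88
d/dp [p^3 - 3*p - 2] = 3*p^2 - 3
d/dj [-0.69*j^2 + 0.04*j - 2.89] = 0.04 - 1.38*j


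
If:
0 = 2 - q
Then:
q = 2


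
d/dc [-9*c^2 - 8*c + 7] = -18*c - 8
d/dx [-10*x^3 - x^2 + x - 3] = -30*x^2 - 2*x + 1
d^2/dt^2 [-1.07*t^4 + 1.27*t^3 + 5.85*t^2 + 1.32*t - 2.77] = -12.84*t^2 + 7.62*t + 11.7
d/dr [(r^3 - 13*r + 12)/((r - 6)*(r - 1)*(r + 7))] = 30*(-2*r - 1)/(r^4 + 2*r^3 - 83*r^2 - 84*r + 1764)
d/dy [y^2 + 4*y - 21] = 2*y + 4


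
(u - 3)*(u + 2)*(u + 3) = u^3 + 2*u^2 - 9*u - 18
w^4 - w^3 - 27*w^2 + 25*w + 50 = (w - 5)*(w - 2)*(w + 1)*(w + 5)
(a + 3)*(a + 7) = a^2 + 10*a + 21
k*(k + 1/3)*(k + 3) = k^3 + 10*k^2/3 + k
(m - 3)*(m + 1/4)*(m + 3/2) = m^3 - 5*m^2/4 - 39*m/8 - 9/8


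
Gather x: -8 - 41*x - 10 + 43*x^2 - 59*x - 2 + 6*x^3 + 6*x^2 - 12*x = 6*x^3 + 49*x^2 - 112*x - 20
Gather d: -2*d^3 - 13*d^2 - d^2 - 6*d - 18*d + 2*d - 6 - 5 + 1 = -2*d^3 - 14*d^2 - 22*d - 10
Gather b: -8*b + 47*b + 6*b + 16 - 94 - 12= 45*b - 90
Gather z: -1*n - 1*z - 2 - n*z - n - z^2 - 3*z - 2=-2*n - z^2 + z*(-n - 4) - 4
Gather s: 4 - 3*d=4 - 3*d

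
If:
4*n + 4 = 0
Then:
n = -1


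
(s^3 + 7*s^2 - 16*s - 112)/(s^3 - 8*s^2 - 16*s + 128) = (s + 7)/(s - 8)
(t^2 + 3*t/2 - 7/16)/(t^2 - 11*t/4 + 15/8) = (16*t^2 + 24*t - 7)/(2*(8*t^2 - 22*t + 15))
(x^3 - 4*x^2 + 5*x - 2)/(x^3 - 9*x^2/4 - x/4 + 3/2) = 4*(x - 1)/(4*x + 3)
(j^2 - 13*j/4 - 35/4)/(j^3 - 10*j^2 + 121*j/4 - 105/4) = (4*j + 7)/(4*j^2 - 20*j + 21)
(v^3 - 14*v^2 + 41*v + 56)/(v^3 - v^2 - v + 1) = (v^2 - 15*v + 56)/(v^2 - 2*v + 1)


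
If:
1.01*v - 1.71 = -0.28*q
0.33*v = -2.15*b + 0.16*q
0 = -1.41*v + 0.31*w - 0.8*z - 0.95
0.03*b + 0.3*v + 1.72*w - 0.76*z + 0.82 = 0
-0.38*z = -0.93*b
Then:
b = 1.45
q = 14.64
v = -2.36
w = 1.48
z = 3.55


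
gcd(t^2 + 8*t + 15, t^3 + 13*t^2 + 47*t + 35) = t + 5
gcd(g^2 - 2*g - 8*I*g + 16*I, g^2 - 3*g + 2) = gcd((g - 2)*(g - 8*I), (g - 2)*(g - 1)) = g - 2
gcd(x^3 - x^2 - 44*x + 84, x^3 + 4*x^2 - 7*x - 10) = x - 2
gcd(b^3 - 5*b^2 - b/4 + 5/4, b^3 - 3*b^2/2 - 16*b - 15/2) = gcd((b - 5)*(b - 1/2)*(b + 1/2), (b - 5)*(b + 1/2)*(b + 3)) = b^2 - 9*b/2 - 5/2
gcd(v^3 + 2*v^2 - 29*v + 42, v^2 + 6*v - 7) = v + 7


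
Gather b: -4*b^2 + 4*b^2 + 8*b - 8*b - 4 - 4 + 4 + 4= 0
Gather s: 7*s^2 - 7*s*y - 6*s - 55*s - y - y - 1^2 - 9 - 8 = 7*s^2 + s*(-7*y - 61) - 2*y - 18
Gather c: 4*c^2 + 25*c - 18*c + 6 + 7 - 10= 4*c^2 + 7*c + 3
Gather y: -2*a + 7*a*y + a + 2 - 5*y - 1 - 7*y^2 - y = -a - 7*y^2 + y*(7*a - 6) + 1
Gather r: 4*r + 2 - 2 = 4*r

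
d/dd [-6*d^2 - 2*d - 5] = -12*d - 2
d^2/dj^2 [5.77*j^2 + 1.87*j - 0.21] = 11.5400000000000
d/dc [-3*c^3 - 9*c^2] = 9*c*(-c - 2)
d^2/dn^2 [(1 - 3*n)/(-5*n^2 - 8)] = 10*(20*n^2*(3*n - 1) + (1 - 9*n)*(5*n^2 + 8))/(5*n^2 + 8)^3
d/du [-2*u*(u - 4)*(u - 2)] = -6*u^2 + 24*u - 16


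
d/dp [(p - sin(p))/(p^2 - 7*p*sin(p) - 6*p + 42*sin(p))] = (6*p^2*cos(p) - p^2 + 2*p*sin(p) - 36*p*cos(p) - 7*sin(p)^2 + 36*sin(p))/((p - 6)^2*(p - 7*sin(p))^2)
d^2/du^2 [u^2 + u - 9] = 2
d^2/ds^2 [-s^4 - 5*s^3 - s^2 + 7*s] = -12*s^2 - 30*s - 2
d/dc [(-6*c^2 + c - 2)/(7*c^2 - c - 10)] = (-c^2 + 148*c - 12)/(49*c^4 - 14*c^3 - 139*c^2 + 20*c + 100)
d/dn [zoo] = 0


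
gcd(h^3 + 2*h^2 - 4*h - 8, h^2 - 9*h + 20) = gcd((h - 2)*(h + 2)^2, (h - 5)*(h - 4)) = 1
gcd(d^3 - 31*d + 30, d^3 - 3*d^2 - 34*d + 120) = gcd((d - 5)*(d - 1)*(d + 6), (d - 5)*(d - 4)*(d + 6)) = d^2 + d - 30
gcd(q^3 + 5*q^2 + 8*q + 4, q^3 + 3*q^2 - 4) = q^2 + 4*q + 4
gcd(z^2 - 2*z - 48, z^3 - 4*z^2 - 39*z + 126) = z + 6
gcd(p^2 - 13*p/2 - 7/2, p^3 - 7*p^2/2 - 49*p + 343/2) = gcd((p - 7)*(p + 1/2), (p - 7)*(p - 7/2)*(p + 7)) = p - 7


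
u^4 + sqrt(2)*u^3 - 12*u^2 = u^2*(u - 2*sqrt(2))*(u + 3*sqrt(2))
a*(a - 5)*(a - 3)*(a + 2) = a^4 - 6*a^3 - a^2 + 30*a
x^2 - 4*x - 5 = (x - 5)*(x + 1)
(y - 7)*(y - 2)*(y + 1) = y^3 - 8*y^2 + 5*y + 14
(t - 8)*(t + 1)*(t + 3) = t^3 - 4*t^2 - 29*t - 24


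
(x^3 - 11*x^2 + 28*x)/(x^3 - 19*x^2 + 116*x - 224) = x/(x - 8)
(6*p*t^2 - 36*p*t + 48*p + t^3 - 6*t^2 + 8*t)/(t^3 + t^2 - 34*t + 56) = (6*p + t)/(t + 7)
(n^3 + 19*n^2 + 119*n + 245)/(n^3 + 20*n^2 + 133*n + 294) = (n + 5)/(n + 6)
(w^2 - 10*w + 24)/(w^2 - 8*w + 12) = (w - 4)/(w - 2)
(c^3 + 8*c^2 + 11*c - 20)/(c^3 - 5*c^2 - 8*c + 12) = (c^2 + 9*c + 20)/(c^2 - 4*c - 12)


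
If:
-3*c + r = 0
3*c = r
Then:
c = r/3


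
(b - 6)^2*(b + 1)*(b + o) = b^4 + b^3*o - 11*b^3 - 11*b^2*o + 24*b^2 + 24*b*o + 36*b + 36*o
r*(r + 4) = r^2 + 4*r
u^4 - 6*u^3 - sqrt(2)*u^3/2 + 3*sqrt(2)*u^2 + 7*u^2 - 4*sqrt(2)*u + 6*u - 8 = (u - 4)*(u - 2)*(u - sqrt(2))*(u + sqrt(2)/2)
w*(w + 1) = w^2 + w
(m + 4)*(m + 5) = m^2 + 9*m + 20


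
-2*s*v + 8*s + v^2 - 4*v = (-2*s + v)*(v - 4)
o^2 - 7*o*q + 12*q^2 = (o - 4*q)*(o - 3*q)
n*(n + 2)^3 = n^4 + 6*n^3 + 12*n^2 + 8*n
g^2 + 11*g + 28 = (g + 4)*(g + 7)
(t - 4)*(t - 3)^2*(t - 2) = t^4 - 12*t^3 + 53*t^2 - 102*t + 72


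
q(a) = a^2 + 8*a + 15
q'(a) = 2*a + 8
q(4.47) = 70.74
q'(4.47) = 16.94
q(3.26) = 51.71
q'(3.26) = 14.52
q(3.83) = 60.31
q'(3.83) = 15.66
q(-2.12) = 2.53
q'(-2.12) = 3.76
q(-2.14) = 2.46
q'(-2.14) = 3.72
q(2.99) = 47.86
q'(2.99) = 13.98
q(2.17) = 37.07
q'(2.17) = 12.34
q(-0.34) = 12.40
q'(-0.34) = 7.32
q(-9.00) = 24.00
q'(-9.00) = -10.00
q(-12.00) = 63.00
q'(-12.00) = -16.00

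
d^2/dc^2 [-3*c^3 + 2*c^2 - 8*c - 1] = 4 - 18*c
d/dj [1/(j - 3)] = -1/(j - 3)^2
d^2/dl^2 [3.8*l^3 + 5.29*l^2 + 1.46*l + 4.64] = 22.8*l + 10.58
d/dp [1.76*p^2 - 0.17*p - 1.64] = 3.52*p - 0.17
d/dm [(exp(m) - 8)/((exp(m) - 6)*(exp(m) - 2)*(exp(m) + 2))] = 2*(-exp(3*m) + 15*exp(2*m) - 48*exp(m) - 4)*exp(m)/(exp(6*m) - 12*exp(5*m) + 28*exp(4*m) + 96*exp(3*m) - 272*exp(2*m) - 192*exp(m) + 576)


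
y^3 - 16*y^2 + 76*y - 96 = (y - 8)*(y - 6)*(y - 2)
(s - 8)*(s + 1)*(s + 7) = s^3 - 57*s - 56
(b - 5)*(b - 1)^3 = b^4 - 8*b^3 + 18*b^2 - 16*b + 5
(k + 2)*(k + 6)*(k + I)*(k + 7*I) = k^4 + 8*k^3 + 8*I*k^3 + 5*k^2 + 64*I*k^2 - 56*k + 96*I*k - 84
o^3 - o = o*(o - 1)*(o + 1)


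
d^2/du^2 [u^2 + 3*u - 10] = 2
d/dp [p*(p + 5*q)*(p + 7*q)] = 3*p^2 + 24*p*q + 35*q^2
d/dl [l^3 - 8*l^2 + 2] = l*(3*l - 16)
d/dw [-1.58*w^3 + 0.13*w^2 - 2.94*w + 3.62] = -4.74*w^2 + 0.26*w - 2.94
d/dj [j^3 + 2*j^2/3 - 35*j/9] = 3*j^2 + 4*j/3 - 35/9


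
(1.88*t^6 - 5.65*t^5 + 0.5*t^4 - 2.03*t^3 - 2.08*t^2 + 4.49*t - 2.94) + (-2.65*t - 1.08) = 1.88*t^6 - 5.65*t^5 + 0.5*t^4 - 2.03*t^3 - 2.08*t^2 + 1.84*t - 4.02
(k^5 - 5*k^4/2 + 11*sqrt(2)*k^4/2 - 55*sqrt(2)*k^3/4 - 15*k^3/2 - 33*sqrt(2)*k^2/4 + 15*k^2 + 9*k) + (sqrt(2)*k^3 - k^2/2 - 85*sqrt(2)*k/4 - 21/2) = k^5 - 5*k^4/2 + 11*sqrt(2)*k^4/2 - 51*sqrt(2)*k^3/4 - 15*k^3/2 - 33*sqrt(2)*k^2/4 + 29*k^2/2 - 85*sqrt(2)*k/4 + 9*k - 21/2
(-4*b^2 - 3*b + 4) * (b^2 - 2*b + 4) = -4*b^4 + 5*b^3 - 6*b^2 - 20*b + 16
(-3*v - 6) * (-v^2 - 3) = 3*v^3 + 6*v^2 + 9*v + 18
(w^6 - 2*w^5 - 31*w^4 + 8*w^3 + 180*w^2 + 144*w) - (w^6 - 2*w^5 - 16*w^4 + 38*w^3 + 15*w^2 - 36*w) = -15*w^4 - 30*w^3 + 165*w^2 + 180*w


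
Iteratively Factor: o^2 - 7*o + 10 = (o - 2)*(o - 5)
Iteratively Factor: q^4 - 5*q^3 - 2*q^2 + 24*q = (q - 4)*(q^3 - q^2 - 6*q) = (q - 4)*(q - 3)*(q^2 + 2*q) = (q - 4)*(q - 3)*(q + 2)*(q)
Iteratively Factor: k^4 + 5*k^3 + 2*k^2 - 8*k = (k + 4)*(k^3 + k^2 - 2*k) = k*(k + 4)*(k^2 + k - 2) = k*(k - 1)*(k + 4)*(k + 2)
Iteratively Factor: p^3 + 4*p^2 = (p + 4)*(p^2) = p*(p + 4)*(p)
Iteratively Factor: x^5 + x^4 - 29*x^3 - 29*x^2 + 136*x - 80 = (x + 4)*(x^4 - 3*x^3 - 17*x^2 + 39*x - 20) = (x + 4)^2*(x^3 - 7*x^2 + 11*x - 5) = (x - 1)*(x + 4)^2*(x^2 - 6*x + 5) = (x - 1)^2*(x + 4)^2*(x - 5)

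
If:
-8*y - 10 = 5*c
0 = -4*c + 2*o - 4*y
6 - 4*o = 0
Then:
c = 16/3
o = 3/2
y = -55/12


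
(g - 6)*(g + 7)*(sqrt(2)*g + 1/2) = sqrt(2)*g^3 + g^2/2 + sqrt(2)*g^2 - 42*sqrt(2)*g + g/2 - 21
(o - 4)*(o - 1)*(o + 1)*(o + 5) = o^4 + o^3 - 21*o^2 - o + 20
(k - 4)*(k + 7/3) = k^2 - 5*k/3 - 28/3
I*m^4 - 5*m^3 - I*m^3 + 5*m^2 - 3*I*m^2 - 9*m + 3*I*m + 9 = (m - 1)*(m + 3*I)^2*(I*m + 1)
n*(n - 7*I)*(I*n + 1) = I*n^3 + 8*n^2 - 7*I*n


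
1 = 1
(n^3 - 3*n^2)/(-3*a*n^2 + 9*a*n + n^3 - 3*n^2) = -n/(3*a - n)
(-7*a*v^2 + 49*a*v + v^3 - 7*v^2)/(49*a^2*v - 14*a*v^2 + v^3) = (v - 7)/(-7*a + v)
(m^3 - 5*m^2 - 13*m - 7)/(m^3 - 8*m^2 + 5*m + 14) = (m + 1)/(m - 2)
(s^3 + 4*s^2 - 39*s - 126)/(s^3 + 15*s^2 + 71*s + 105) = (s - 6)/(s + 5)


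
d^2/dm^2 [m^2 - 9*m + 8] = 2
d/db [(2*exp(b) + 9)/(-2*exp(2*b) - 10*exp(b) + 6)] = (exp(2*b) + 9*exp(b) + 51/2)*exp(b)/(exp(4*b) + 10*exp(3*b) + 19*exp(2*b) - 30*exp(b) + 9)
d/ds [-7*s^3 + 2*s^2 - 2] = s*(4 - 21*s)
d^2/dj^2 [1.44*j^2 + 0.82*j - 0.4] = 2.88000000000000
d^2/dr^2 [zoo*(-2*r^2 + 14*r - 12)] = zoo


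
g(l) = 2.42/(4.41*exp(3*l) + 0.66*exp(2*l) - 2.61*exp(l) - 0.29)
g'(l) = 2.42*(-13.23*exp(3*l) - 1.32*exp(2*l) + 2.61*exp(l))/(4.41*exp(3*l) + 0.66*exp(2*l) - 2.61*exp(l) - 0.29)^2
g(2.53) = 0.00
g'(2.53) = -0.00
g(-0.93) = -2.56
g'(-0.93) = 0.03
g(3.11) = 0.00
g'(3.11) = -0.00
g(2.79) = 0.00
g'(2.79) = -0.00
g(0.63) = 0.09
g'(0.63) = -0.30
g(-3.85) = -7.01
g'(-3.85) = 1.11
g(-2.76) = -5.36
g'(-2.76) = 1.86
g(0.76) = 0.06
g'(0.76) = -0.19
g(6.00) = 0.00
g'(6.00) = 0.00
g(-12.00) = -8.34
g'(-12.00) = 0.00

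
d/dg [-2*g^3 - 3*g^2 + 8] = 6*g*(-g - 1)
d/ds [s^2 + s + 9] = 2*s + 1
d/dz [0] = 0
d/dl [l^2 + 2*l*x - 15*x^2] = 2*l + 2*x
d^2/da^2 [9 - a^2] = -2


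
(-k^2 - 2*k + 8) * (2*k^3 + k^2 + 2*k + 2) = -2*k^5 - 5*k^4 + 12*k^3 + 2*k^2 + 12*k + 16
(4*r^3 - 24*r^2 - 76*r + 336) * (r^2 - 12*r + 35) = 4*r^5 - 72*r^4 + 352*r^3 + 408*r^2 - 6692*r + 11760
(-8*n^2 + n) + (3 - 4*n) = -8*n^2 - 3*n + 3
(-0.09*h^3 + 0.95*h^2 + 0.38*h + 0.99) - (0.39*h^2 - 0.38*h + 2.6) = -0.09*h^3 + 0.56*h^2 + 0.76*h - 1.61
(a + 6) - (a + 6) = 0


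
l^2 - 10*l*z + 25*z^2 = (l - 5*z)^2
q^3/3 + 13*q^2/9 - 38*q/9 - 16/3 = (q/3 + 1/3)*(q - 8/3)*(q + 6)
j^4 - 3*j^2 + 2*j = j*(j - 1)^2*(j + 2)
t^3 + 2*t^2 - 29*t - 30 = (t - 5)*(t + 1)*(t + 6)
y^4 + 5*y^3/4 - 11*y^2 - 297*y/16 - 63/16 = (y - 7/2)*(y + 1/4)*(y + 3/2)*(y + 3)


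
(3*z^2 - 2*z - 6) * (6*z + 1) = 18*z^3 - 9*z^2 - 38*z - 6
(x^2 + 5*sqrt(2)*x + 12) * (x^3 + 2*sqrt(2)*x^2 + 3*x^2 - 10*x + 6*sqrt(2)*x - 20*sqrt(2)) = x^5 + 3*x^4 + 7*sqrt(2)*x^4 + 22*x^3 + 21*sqrt(2)*x^3 - 46*sqrt(2)*x^2 + 96*x^2 - 320*x + 72*sqrt(2)*x - 240*sqrt(2)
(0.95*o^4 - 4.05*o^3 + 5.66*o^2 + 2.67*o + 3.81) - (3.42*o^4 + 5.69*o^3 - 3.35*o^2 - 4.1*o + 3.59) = -2.47*o^4 - 9.74*o^3 + 9.01*o^2 + 6.77*o + 0.22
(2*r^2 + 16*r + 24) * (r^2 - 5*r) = 2*r^4 + 6*r^3 - 56*r^2 - 120*r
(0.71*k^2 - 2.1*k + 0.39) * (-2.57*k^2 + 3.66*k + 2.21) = -1.8247*k^4 + 7.9956*k^3 - 7.1192*k^2 - 3.2136*k + 0.8619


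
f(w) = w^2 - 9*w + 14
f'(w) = 2*w - 9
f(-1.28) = 27.16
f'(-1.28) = -11.56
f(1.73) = 1.42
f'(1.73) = -5.54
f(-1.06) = 24.66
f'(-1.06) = -11.12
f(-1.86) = 34.20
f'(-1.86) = -12.72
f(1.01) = 5.93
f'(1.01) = -6.98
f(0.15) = 12.67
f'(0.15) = -8.70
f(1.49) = 2.81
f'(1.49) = -6.02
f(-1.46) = 29.27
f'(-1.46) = -11.92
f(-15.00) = 374.00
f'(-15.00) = -39.00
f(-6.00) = 104.00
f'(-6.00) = -21.00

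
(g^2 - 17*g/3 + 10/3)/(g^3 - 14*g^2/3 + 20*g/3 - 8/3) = (g - 5)/(g^2 - 4*g + 4)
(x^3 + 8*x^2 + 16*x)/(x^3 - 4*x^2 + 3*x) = (x^2 + 8*x + 16)/(x^2 - 4*x + 3)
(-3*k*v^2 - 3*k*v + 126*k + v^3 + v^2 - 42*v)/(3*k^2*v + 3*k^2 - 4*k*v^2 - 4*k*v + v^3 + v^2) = (v^2 + v - 42)/(-k*v - k + v^2 + v)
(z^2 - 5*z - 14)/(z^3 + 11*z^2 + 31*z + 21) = (z^2 - 5*z - 14)/(z^3 + 11*z^2 + 31*z + 21)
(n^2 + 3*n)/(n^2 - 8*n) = (n + 3)/(n - 8)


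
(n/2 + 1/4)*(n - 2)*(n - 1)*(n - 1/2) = n^4/2 - 3*n^3/2 + 7*n^2/8 + 3*n/8 - 1/4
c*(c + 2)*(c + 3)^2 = c^4 + 8*c^3 + 21*c^2 + 18*c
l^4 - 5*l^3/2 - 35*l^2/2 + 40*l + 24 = (l - 4)*(l - 3)*(l + 1/2)*(l + 4)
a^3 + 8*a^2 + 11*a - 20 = (a - 1)*(a + 4)*(a + 5)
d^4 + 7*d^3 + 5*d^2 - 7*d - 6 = (d - 1)*(d + 1)^2*(d + 6)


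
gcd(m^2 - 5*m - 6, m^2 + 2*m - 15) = 1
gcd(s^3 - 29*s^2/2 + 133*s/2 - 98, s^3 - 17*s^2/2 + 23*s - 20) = s - 4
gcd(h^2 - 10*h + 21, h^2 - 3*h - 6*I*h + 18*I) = h - 3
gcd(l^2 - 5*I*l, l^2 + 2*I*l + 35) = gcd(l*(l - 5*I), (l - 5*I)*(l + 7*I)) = l - 5*I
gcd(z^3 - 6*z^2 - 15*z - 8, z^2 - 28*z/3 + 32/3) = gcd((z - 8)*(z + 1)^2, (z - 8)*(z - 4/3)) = z - 8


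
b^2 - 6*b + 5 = (b - 5)*(b - 1)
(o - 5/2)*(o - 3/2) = o^2 - 4*o + 15/4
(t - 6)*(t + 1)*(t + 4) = t^3 - t^2 - 26*t - 24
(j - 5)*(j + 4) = j^2 - j - 20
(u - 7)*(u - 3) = u^2 - 10*u + 21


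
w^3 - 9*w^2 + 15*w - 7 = (w - 7)*(w - 1)^2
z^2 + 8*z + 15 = (z + 3)*(z + 5)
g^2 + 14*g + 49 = (g + 7)^2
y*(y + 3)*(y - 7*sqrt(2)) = y^3 - 7*sqrt(2)*y^2 + 3*y^2 - 21*sqrt(2)*y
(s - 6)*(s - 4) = s^2 - 10*s + 24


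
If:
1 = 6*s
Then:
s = 1/6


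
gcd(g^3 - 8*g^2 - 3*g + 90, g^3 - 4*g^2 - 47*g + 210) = g^2 - 11*g + 30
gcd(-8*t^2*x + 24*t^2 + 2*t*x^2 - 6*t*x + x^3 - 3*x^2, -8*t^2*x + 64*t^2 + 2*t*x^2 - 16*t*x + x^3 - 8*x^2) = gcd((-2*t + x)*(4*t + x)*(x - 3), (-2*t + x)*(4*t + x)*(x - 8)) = -8*t^2 + 2*t*x + x^2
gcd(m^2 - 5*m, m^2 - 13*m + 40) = m - 5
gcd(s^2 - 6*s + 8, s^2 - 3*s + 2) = s - 2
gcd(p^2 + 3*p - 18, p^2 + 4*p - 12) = p + 6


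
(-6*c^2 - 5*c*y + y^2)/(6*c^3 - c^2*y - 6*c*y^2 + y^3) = 1/(-c + y)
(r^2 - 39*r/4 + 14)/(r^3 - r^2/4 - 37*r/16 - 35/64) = 16*(r - 8)/(16*r^2 + 24*r + 5)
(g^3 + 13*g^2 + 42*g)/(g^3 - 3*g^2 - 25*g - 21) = g*(g^2 + 13*g + 42)/(g^3 - 3*g^2 - 25*g - 21)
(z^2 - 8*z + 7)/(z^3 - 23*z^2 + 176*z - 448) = (z - 1)/(z^2 - 16*z + 64)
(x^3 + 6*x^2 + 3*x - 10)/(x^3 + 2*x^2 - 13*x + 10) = (x + 2)/(x - 2)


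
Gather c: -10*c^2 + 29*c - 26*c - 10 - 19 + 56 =-10*c^2 + 3*c + 27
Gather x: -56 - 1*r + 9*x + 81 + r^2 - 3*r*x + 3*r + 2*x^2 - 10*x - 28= r^2 + 2*r + 2*x^2 + x*(-3*r - 1) - 3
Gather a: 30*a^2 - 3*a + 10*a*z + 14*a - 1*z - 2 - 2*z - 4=30*a^2 + a*(10*z + 11) - 3*z - 6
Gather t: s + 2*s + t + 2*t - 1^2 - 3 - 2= 3*s + 3*t - 6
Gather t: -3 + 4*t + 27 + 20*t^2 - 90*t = 20*t^2 - 86*t + 24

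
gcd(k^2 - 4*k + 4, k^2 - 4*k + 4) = k^2 - 4*k + 4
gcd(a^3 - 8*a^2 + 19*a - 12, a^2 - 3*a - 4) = a - 4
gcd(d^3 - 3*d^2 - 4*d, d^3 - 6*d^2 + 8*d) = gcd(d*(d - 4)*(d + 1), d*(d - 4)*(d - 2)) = d^2 - 4*d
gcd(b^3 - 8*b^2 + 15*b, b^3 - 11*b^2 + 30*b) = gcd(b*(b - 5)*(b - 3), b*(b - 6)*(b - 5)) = b^2 - 5*b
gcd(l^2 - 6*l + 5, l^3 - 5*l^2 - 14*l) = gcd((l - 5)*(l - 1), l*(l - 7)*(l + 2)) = 1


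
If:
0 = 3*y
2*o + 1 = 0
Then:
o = -1/2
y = 0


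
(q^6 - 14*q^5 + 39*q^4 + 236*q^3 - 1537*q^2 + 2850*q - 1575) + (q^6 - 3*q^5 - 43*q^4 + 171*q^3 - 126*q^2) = 2*q^6 - 17*q^5 - 4*q^4 + 407*q^3 - 1663*q^2 + 2850*q - 1575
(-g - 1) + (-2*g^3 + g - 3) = -2*g^3 - 4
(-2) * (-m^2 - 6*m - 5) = 2*m^2 + 12*m + 10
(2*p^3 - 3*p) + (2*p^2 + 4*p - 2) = 2*p^3 + 2*p^2 + p - 2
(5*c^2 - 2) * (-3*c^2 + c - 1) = -15*c^4 + 5*c^3 + c^2 - 2*c + 2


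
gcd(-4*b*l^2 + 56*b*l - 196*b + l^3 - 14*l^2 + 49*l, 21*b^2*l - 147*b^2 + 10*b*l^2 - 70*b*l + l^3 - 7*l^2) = l - 7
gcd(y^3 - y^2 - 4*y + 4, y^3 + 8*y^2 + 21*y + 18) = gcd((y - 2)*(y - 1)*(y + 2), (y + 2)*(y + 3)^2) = y + 2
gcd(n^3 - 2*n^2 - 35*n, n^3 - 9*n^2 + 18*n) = n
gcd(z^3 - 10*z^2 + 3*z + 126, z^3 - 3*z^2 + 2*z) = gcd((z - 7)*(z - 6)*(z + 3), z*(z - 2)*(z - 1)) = 1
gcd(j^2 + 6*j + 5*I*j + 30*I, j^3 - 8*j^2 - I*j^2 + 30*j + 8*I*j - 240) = j + 5*I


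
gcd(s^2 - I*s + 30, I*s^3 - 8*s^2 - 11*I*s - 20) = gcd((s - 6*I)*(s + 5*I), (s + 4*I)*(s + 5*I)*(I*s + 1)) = s + 5*I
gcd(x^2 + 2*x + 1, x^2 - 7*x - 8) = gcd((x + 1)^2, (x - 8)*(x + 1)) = x + 1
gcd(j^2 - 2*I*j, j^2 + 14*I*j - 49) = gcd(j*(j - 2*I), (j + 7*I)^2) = 1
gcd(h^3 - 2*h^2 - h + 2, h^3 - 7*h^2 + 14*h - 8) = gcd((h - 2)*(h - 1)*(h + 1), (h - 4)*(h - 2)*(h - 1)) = h^2 - 3*h + 2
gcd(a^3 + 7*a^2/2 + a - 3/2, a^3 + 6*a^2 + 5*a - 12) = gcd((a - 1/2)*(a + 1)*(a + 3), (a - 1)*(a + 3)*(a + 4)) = a + 3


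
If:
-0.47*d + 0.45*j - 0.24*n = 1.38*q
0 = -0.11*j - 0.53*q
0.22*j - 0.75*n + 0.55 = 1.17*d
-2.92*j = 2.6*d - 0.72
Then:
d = -0.02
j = 0.26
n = 0.84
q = -0.05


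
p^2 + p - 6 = (p - 2)*(p + 3)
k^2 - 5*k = k*(k - 5)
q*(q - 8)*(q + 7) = q^3 - q^2 - 56*q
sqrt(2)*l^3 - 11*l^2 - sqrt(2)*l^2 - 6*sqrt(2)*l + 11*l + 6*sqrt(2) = (l - 1)*(l - 6*sqrt(2))*(sqrt(2)*l + 1)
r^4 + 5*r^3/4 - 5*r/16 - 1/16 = (r - 1/2)*(r + 1/4)*(r + 1/2)*(r + 1)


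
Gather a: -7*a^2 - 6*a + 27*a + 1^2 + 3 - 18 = -7*a^2 + 21*a - 14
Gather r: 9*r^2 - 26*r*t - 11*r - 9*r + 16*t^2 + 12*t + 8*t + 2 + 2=9*r^2 + r*(-26*t - 20) + 16*t^2 + 20*t + 4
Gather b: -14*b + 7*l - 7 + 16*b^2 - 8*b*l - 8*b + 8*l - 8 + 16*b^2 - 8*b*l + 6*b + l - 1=32*b^2 + b*(-16*l - 16) + 16*l - 16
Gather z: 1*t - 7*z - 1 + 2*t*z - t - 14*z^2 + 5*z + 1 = -14*z^2 + z*(2*t - 2)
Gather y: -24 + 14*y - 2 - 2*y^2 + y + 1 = -2*y^2 + 15*y - 25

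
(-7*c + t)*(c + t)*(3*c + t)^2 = -63*c^4 - 96*c^3*t - 34*c^2*t^2 + t^4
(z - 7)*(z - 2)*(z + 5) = z^3 - 4*z^2 - 31*z + 70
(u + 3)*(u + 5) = u^2 + 8*u + 15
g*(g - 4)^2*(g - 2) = g^4 - 10*g^3 + 32*g^2 - 32*g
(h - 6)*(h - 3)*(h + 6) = h^3 - 3*h^2 - 36*h + 108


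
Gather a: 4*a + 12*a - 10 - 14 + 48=16*a + 24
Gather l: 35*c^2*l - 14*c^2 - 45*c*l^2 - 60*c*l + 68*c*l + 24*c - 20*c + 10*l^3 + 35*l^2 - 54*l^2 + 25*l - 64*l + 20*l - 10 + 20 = -14*c^2 + 4*c + 10*l^3 + l^2*(-45*c - 19) + l*(35*c^2 + 8*c - 19) + 10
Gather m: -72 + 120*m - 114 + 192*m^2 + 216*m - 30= 192*m^2 + 336*m - 216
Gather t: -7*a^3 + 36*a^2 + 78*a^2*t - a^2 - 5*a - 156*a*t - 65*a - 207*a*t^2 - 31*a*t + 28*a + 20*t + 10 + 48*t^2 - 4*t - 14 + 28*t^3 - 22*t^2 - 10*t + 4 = -7*a^3 + 35*a^2 - 42*a + 28*t^3 + t^2*(26 - 207*a) + t*(78*a^2 - 187*a + 6)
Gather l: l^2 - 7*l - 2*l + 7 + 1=l^2 - 9*l + 8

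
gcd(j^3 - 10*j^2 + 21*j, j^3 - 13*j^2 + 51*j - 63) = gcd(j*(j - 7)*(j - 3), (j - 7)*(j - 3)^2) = j^2 - 10*j + 21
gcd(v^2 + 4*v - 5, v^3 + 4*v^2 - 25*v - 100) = v + 5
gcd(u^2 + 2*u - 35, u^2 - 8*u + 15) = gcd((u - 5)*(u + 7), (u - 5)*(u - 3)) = u - 5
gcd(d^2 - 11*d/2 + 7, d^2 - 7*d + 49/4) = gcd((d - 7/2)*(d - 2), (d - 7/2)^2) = d - 7/2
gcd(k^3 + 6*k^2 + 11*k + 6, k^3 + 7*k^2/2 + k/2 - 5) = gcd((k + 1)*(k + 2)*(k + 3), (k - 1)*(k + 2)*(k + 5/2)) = k + 2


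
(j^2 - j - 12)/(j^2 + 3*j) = (j - 4)/j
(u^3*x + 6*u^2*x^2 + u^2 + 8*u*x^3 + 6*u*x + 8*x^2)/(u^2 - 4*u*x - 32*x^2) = (-u^2*x - 2*u*x^2 - u - 2*x)/(-u + 8*x)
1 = 1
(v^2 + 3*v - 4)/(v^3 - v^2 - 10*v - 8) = (-v^2 - 3*v + 4)/(-v^3 + v^2 + 10*v + 8)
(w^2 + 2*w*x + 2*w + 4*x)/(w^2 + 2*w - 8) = (w^2 + 2*w*x + 2*w + 4*x)/(w^2 + 2*w - 8)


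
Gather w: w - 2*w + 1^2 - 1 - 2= -w - 2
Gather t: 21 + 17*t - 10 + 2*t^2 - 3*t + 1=2*t^2 + 14*t + 12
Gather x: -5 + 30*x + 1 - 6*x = 24*x - 4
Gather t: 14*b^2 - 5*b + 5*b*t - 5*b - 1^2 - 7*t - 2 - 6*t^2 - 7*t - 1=14*b^2 - 10*b - 6*t^2 + t*(5*b - 14) - 4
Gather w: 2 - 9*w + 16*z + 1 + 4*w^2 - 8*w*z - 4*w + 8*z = 4*w^2 + w*(-8*z - 13) + 24*z + 3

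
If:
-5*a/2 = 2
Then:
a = -4/5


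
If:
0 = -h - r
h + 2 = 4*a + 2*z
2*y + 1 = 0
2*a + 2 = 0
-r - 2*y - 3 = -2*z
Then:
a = -1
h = -2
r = 2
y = -1/2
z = 2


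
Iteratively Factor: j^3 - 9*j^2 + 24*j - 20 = (j - 2)*(j^2 - 7*j + 10) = (j - 2)^2*(j - 5)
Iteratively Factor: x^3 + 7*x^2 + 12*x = (x + 4)*(x^2 + 3*x) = x*(x + 4)*(x + 3)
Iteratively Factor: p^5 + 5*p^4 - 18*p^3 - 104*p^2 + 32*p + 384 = (p + 3)*(p^4 + 2*p^3 - 24*p^2 - 32*p + 128) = (p + 3)*(p + 4)*(p^3 - 2*p^2 - 16*p + 32) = (p + 3)*(p + 4)^2*(p^2 - 6*p + 8) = (p - 4)*(p + 3)*(p + 4)^2*(p - 2)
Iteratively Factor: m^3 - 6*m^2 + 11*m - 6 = (m - 1)*(m^2 - 5*m + 6) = (m - 3)*(m - 1)*(m - 2)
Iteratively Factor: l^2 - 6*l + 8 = (l - 2)*(l - 4)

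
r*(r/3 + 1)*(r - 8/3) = r^3/3 + r^2/9 - 8*r/3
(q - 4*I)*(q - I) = q^2 - 5*I*q - 4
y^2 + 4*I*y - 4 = (y + 2*I)^2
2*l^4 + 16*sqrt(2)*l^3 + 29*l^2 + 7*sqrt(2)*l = l*(l + 7*sqrt(2))*(sqrt(2)*l + 1)^2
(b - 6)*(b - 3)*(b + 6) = b^3 - 3*b^2 - 36*b + 108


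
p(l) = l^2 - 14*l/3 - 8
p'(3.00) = 1.33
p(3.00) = -13.00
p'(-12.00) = -28.67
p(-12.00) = 192.00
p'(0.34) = -3.99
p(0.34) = -9.47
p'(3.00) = 1.33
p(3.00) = -13.00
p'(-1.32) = -7.31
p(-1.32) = -0.10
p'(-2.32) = -9.31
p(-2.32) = 8.21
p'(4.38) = 4.09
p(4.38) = -9.26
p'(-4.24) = -13.15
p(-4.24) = 29.76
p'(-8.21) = -21.09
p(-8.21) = 97.72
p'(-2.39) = -9.45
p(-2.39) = 8.87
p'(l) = 2*l - 14/3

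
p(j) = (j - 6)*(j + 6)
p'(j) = 2*j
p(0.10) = -35.99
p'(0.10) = 0.20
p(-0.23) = -35.95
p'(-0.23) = -0.46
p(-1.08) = -34.83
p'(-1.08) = -2.16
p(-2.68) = -28.82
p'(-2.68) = -5.36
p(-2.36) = -30.43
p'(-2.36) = -4.72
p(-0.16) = -35.97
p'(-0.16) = -0.32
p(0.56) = -35.69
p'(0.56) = 1.12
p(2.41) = -30.19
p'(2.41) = 4.82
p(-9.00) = 45.00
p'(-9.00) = -18.00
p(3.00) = -27.00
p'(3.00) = 6.00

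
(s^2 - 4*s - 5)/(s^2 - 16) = (s^2 - 4*s - 5)/(s^2 - 16)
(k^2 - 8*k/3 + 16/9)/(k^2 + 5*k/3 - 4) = (k - 4/3)/(k + 3)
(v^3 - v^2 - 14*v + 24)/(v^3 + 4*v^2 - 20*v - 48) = (v^3 - v^2 - 14*v + 24)/(v^3 + 4*v^2 - 20*v - 48)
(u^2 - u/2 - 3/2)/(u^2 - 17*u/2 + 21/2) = (u + 1)/(u - 7)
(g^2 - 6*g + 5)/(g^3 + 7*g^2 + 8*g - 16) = (g - 5)/(g^2 + 8*g + 16)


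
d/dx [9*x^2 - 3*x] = 18*x - 3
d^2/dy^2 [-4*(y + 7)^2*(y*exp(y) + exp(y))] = 4*(-y^3 - 21*y^2 - 129*y - 205)*exp(y)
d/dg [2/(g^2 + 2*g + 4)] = 4*(-g - 1)/(g^2 + 2*g + 4)^2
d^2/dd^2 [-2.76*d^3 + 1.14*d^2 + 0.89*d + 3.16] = 2.28 - 16.56*d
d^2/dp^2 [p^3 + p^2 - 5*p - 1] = 6*p + 2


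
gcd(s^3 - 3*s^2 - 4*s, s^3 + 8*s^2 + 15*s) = s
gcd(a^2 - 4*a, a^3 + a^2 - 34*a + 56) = a - 4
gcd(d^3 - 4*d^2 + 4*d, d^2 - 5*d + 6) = d - 2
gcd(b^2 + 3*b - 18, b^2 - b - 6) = b - 3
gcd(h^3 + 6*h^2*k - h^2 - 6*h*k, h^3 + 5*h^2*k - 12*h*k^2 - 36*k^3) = h + 6*k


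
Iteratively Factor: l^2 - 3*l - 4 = (l - 4)*(l + 1)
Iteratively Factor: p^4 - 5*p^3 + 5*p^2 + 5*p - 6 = (p - 1)*(p^3 - 4*p^2 + p + 6) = (p - 1)*(p + 1)*(p^2 - 5*p + 6) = (p - 3)*(p - 1)*(p + 1)*(p - 2)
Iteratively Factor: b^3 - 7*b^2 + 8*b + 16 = (b - 4)*(b^2 - 3*b - 4) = (b - 4)^2*(b + 1)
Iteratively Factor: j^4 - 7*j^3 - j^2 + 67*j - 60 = (j - 1)*(j^3 - 6*j^2 - 7*j + 60) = (j - 5)*(j - 1)*(j^2 - j - 12) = (j - 5)*(j - 1)*(j + 3)*(j - 4)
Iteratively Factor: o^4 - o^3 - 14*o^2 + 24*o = (o - 2)*(o^3 + o^2 - 12*o) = (o - 2)*(o + 4)*(o^2 - 3*o) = (o - 3)*(o - 2)*(o + 4)*(o)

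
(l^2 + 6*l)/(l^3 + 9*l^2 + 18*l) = 1/(l + 3)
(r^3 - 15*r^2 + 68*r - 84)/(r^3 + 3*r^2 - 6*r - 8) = (r^2 - 13*r + 42)/(r^2 + 5*r + 4)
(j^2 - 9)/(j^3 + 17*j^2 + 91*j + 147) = (j - 3)/(j^2 + 14*j + 49)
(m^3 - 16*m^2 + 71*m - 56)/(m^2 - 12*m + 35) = (m^2 - 9*m + 8)/(m - 5)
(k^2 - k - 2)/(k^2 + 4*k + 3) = (k - 2)/(k + 3)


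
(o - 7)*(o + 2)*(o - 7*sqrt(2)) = o^3 - 7*sqrt(2)*o^2 - 5*o^2 - 14*o + 35*sqrt(2)*o + 98*sqrt(2)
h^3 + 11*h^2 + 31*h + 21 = (h + 1)*(h + 3)*(h + 7)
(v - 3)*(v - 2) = v^2 - 5*v + 6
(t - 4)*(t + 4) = t^2 - 16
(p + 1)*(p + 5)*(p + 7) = p^3 + 13*p^2 + 47*p + 35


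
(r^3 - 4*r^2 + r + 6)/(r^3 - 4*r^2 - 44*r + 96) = (r^2 - 2*r - 3)/(r^2 - 2*r - 48)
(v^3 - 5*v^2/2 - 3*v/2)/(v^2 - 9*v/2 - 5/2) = v*(v - 3)/(v - 5)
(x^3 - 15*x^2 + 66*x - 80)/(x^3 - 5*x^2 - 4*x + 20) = (x - 8)/(x + 2)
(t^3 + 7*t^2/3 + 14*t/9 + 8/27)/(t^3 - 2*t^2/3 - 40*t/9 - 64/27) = (3*t + 1)/(3*t - 8)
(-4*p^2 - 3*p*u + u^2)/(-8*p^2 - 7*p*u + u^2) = (4*p - u)/(8*p - u)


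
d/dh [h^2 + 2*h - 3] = 2*h + 2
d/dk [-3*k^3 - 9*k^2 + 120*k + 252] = -9*k^2 - 18*k + 120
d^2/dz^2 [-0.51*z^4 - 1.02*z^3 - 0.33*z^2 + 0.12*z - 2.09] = -6.12*z^2 - 6.12*z - 0.66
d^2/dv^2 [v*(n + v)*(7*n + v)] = 16*n + 6*v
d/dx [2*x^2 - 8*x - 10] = 4*x - 8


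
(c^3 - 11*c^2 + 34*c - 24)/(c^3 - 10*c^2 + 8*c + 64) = (c^2 - 7*c + 6)/(c^2 - 6*c - 16)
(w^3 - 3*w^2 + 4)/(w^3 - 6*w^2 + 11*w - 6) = (w^2 - w - 2)/(w^2 - 4*w + 3)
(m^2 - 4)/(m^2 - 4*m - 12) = (m - 2)/(m - 6)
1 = 1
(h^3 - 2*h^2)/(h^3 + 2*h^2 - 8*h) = h/(h + 4)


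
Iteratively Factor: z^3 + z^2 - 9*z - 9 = (z + 3)*(z^2 - 2*z - 3) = (z + 1)*(z + 3)*(z - 3)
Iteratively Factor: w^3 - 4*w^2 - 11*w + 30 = (w - 2)*(w^2 - 2*w - 15) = (w - 2)*(w + 3)*(w - 5)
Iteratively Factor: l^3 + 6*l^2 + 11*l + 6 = (l + 1)*(l^2 + 5*l + 6) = (l + 1)*(l + 2)*(l + 3)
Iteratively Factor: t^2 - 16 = (t - 4)*(t + 4)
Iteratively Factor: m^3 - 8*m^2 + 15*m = (m - 3)*(m^2 - 5*m) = (m - 5)*(m - 3)*(m)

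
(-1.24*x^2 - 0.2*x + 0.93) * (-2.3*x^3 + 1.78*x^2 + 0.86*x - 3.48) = 2.852*x^5 - 1.7472*x^4 - 3.5614*x^3 + 5.7986*x^2 + 1.4958*x - 3.2364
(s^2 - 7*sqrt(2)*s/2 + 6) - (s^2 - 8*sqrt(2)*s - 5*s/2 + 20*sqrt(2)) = 5*s/2 + 9*sqrt(2)*s/2 - 20*sqrt(2) + 6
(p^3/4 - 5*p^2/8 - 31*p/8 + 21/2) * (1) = p^3/4 - 5*p^2/8 - 31*p/8 + 21/2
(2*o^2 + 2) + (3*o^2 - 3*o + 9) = 5*o^2 - 3*o + 11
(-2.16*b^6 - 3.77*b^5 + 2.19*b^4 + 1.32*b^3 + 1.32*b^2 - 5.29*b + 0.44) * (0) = 0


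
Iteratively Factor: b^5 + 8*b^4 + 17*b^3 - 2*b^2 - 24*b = (b + 2)*(b^4 + 6*b^3 + 5*b^2 - 12*b) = (b - 1)*(b + 2)*(b^3 + 7*b^2 + 12*b) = (b - 1)*(b + 2)*(b + 4)*(b^2 + 3*b) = b*(b - 1)*(b + 2)*(b + 4)*(b + 3)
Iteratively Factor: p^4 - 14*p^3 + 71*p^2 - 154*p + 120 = (p - 3)*(p^3 - 11*p^2 + 38*p - 40) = (p - 5)*(p - 3)*(p^2 - 6*p + 8) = (p - 5)*(p - 4)*(p - 3)*(p - 2)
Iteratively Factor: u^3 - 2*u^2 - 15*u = (u - 5)*(u^2 + 3*u) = (u - 5)*(u + 3)*(u)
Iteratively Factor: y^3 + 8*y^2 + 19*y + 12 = (y + 1)*(y^2 + 7*y + 12) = (y + 1)*(y + 3)*(y + 4)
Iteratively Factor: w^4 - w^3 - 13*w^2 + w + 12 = (w + 3)*(w^3 - 4*w^2 - w + 4) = (w - 4)*(w + 3)*(w^2 - 1) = (w - 4)*(w - 1)*(w + 3)*(w + 1)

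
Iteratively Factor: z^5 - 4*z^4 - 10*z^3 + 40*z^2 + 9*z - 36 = (z - 1)*(z^4 - 3*z^3 - 13*z^2 + 27*z + 36) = (z - 1)*(z + 3)*(z^3 - 6*z^2 + 5*z + 12) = (z - 4)*(z - 1)*(z + 3)*(z^2 - 2*z - 3) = (z - 4)*(z - 1)*(z + 1)*(z + 3)*(z - 3)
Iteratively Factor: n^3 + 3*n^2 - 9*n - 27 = (n + 3)*(n^2 - 9) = (n - 3)*(n + 3)*(n + 3)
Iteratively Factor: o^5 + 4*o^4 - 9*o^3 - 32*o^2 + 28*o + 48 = (o - 2)*(o^4 + 6*o^3 + 3*o^2 - 26*o - 24) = (o - 2)^2*(o^3 + 8*o^2 + 19*o + 12) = (o - 2)^2*(o + 1)*(o^2 + 7*o + 12) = (o - 2)^2*(o + 1)*(o + 3)*(o + 4)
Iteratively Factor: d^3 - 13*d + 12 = (d - 3)*(d^2 + 3*d - 4) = (d - 3)*(d - 1)*(d + 4)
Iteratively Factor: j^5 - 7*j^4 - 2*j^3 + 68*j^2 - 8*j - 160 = (j + 2)*(j^4 - 9*j^3 + 16*j^2 + 36*j - 80) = (j - 2)*(j + 2)*(j^3 - 7*j^2 + 2*j + 40) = (j - 2)*(j + 2)^2*(j^2 - 9*j + 20) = (j - 4)*(j - 2)*(j + 2)^2*(j - 5)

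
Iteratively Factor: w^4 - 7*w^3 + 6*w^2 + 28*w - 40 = (w + 2)*(w^3 - 9*w^2 + 24*w - 20) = (w - 2)*(w + 2)*(w^2 - 7*w + 10) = (w - 2)^2*(w + 2)*(w - 5)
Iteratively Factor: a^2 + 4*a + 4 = (a + 2)*(a + 2)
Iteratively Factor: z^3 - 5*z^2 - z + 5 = (z - 5)*(z^2 - 1) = (z - 5)*(z - 1)*(z + 1)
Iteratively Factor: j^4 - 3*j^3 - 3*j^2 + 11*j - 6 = (j + 2)*(j^3 - 5*j^2 + 7*j - 3) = (j - 1)*(j + 2)*(j^2 - 4*j + 3) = (j - 1)^2*(j + 2)*(j - 3)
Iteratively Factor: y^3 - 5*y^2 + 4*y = (y)*(y^2 - 5*y + 4) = y*(y - 1)*(y - 4)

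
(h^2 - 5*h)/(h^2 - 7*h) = (h - 5)/(h - 7)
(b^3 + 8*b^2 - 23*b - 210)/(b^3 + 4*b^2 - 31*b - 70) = (b + 6)/(b + 2)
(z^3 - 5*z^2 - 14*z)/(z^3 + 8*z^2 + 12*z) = (z - 7)/(z + 6)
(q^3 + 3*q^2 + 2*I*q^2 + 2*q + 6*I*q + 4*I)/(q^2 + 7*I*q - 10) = (q^2 + 3*q + 2)/(q + 5*I)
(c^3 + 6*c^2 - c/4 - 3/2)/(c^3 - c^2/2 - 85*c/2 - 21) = (c - 1/2)/(c - 7)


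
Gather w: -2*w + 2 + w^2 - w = w^2 - 3*w + 2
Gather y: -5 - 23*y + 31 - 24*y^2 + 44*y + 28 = -24*y^2 + 21*y + 54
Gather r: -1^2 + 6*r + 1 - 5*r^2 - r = -5*r^2 + 5*r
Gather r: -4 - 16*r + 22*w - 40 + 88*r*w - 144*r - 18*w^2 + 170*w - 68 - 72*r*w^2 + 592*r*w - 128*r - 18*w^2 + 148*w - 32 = r*(-72*w^2 + 680*w - 288) - 36*w^2 + 340*w - 144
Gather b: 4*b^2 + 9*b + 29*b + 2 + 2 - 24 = 4*b^2 + 38*b - 20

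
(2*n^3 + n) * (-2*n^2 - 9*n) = -4*n^5 - 18*n^4 - 2*n^3 - 9*n^2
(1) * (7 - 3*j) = 7 - 3*j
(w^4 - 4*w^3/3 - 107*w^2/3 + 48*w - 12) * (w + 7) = w^5 + 17*w^4/3 - 45*w^3 - 605*w^2/3 + 324*w - 84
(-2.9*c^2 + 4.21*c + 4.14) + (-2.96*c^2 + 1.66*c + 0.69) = -5.86*c^2 + 5.87*c + 4.83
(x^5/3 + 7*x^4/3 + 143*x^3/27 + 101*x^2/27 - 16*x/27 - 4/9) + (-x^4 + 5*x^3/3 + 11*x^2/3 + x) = x^5/3 + 4*x^4/3 + 188*x^3/27 + 200*x^2/27 + 11*x/27 - 4/9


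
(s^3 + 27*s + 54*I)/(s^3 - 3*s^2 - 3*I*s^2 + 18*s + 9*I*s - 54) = (s + 3*I)/(s - 3)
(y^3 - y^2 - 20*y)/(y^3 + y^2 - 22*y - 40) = y/(y + 2)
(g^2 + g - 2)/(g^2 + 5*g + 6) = (g - 1)/(g + 3)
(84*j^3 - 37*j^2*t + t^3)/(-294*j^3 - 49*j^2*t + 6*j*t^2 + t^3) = (12*j^2 - 7*j*t + t^2)/(-42*j^2 - j*t + t^2)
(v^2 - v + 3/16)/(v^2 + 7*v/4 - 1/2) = (v - 3/4)/(v + 2)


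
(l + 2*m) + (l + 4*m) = 2*l + 6*m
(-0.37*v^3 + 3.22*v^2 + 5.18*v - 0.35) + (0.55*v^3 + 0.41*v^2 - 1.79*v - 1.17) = 0.18*v^3 + 3.63*v^2 + 3.39*v - 1.52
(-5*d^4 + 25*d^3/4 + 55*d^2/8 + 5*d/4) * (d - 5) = -5*d^5 + 125*d^4/4 - 195*d^3/8 - 265*d^2/8 - 25*d/4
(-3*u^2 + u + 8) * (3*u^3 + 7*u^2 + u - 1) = -9*u^5 - 18*u^4 + 28*u^3 + 60*u^2 + 7*u - 8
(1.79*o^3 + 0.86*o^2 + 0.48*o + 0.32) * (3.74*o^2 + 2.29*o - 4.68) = 6.6946*o^5 + 7.3155*o^4 - 4.6126*o^3 - 1.7288*o^2 - 1.5136*o - 1.4976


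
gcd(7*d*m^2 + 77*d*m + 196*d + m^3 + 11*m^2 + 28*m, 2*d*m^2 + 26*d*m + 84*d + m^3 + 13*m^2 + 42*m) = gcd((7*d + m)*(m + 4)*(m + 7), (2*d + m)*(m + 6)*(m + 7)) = m + 7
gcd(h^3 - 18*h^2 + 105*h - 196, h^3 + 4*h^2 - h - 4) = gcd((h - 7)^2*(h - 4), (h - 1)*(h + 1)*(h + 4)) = 1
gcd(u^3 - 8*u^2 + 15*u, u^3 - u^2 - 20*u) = u^2 - 5*u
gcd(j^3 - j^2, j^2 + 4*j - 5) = j - 1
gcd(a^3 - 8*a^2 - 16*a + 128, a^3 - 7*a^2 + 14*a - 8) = a - 4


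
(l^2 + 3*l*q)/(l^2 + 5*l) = (l + 3*q)/(l + 5)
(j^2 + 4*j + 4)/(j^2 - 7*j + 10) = (j^2 + 4*j + 4)/(j^2 - 7*j + 10)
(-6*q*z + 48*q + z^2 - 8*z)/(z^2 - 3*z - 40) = (-6*q + z)/(z + 5)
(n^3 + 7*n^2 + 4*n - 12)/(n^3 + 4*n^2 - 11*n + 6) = (n + 2)/(n - 1)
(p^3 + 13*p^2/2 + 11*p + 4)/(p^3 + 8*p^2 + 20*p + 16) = (p + 1/2)/(p + 2)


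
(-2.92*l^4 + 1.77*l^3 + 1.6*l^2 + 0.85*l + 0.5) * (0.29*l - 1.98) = -0.8468*l^5 + 6.2949*l^4 - 3.0406*l^3 - 2.9215*l^2 - 1.538*l - 0.99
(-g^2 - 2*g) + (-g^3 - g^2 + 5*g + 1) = -g^3 - 2*g^2 + 3*g + 1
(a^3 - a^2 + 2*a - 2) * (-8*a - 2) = -8*a^4 + 6*a^3 - 14*a^2 + 12*a + 4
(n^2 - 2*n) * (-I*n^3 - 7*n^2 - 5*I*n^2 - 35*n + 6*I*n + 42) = -I*n^5 - 7*n^4 - 3*I*n^4 - 21*n^3 + 16*I*n^3 + 112*n^2 - 12*I*n^2 - 84*n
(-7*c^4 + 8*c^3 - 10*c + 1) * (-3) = 21*c^4 - 24*c^3 + 30*c - 3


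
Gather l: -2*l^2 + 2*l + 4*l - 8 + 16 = -2*l^2 + 6*l + 8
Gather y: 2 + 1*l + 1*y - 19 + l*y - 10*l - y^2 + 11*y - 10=-9*l - y^2 + y*(l + 12) - 27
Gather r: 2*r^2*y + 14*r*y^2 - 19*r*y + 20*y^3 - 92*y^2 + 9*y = 2*r^2*y + r*(14*y^2 - 19*y) + 20*y^3 - 92*y^2 + 9*y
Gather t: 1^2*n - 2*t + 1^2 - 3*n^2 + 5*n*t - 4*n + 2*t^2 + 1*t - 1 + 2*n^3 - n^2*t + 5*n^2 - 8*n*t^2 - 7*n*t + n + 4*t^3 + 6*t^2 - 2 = 2*n^3 + 2*n^2 - 2*n + 4*t^3 + t^2*(8 - 8*n) + t*(-n^2 - 2*n - 1) - 2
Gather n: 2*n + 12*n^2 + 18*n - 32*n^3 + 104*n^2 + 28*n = -32*n^3 + 116*n^2 + 48*n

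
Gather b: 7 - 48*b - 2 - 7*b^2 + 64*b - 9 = -7*b^2 + 16*b - 4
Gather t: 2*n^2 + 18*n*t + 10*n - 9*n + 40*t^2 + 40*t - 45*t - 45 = 2*n^2 + n + 40*t^2 + t*(18*n - 5) - 45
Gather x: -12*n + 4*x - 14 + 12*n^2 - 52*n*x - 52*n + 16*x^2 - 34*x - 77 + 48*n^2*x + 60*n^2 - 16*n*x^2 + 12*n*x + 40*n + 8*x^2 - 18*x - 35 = 72*n^2 - 24*n + x^2*(24 - 16*n) + x*(48*n^2 - 40*n - 48) - 126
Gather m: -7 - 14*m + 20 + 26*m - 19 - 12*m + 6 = 0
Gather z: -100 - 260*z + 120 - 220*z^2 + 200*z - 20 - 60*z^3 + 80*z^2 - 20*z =-60*z^3 - 140*z^2 - 80*z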